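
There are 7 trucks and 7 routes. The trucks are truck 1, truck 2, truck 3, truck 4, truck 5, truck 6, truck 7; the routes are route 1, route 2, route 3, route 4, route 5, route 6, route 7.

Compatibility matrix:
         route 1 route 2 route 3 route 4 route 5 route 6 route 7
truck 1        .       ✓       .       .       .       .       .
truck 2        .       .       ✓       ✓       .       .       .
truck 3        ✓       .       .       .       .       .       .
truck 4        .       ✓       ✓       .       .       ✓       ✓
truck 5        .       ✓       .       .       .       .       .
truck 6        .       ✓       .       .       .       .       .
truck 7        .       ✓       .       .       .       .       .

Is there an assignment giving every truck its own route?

No

The set {truck 1, truck 5, truck 6, truck 7} has only 1 neighbour ({route 2}), so by Hall's theorem at most 4 of the 7 trucks can be matched.
Hence no matching covers every truck.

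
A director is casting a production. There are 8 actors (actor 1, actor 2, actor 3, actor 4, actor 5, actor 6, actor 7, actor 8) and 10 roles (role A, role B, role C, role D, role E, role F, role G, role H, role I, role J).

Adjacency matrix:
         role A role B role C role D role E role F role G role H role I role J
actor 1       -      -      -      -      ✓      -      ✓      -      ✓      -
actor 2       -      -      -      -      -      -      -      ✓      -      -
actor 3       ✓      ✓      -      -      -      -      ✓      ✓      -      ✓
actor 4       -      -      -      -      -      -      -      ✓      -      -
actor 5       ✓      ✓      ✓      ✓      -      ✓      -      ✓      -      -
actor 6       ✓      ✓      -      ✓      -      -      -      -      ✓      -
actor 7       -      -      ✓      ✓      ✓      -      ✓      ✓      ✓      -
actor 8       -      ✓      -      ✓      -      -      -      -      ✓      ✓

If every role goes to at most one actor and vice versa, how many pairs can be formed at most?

7

For example, pair actor 1-role E, actor 2-role H, actor 3-role G, actor 5-role F, actor 6-role D, actor 7-role C, actor 8-role B.
The set {actor 2, actor 4} has only 1 neighbour ({role H}), so by Hall's theorem at most 7 of the 8 actors can be matched.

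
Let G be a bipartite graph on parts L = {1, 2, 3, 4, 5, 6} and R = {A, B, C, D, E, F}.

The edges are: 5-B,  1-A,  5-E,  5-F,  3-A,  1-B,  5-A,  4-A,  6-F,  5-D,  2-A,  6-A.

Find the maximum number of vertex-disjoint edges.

4

One maximum matching: 1-B, 2-A, 5-E, 6-F.
The set {2, 3, 4} has only 1 neighbour ({A}), so by Hall's theorem at most 4 of the 6 left vertices can be matched.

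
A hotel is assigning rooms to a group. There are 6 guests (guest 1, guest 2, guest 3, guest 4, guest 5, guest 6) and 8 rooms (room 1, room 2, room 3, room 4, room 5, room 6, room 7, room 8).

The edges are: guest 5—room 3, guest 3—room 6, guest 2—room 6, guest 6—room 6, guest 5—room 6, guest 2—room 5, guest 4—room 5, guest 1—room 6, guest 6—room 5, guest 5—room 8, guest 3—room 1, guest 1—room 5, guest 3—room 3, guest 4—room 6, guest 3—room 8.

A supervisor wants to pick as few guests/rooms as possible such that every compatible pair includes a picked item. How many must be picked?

4

A maximum matching has 4 edges (e.g. guest 1–room 5, guest 2–room 6, guest 3–room 8, guest 5–room 3).
By König's theorem the minimum vertex cover has the same size. One such cover is {guest 3, guest 5, room 5, room 6}.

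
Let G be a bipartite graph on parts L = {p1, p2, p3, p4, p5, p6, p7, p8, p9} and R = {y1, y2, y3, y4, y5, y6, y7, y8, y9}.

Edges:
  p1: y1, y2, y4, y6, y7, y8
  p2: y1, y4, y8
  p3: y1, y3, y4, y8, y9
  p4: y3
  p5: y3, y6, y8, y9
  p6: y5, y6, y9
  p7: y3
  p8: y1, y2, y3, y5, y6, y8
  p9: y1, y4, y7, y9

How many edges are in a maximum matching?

A valid assignment of size 8: p1–y6, p2–y4, p3–y9, p4–y3, p5–y8, p6–y5, p8–y1, p9–y7.
The set {p4, p7} has only 1 neighbour ({y3}), so by Hall's theorem at most 8 of the 9 left vertices can be matched.

8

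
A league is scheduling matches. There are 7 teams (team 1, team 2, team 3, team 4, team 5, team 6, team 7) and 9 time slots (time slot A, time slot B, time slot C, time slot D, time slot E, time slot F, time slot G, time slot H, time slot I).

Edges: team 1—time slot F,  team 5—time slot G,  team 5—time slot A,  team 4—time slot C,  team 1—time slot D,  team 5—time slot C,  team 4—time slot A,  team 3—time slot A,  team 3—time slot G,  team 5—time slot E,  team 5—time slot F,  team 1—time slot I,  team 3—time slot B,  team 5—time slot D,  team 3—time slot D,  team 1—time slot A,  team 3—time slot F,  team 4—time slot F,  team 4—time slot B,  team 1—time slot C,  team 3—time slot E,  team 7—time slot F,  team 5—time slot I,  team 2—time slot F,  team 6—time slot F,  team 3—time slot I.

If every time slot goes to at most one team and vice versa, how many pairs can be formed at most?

One maximum matching: team 1→time slot I, team 2→time slot F, team 3→time slot E, team 4→time slot B, team 5→time slot C.
The set {team 2, team 6, team 7} has only 1 neighbour ({time slot F}), so by Hall's theorem at most 5 of the 7 teams can be matched.

5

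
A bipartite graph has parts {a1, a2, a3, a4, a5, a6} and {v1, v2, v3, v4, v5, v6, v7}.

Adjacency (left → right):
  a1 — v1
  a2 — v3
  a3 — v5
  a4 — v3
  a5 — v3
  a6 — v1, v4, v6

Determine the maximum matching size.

For example, pair a1→v1, a2→v3, a3→v5, a6→v6.
The set {a2, a4, a5} has only 1 neighbour ({v3}), so by Hall's theorem at most 4 of the 6 left vertices can be matched.

4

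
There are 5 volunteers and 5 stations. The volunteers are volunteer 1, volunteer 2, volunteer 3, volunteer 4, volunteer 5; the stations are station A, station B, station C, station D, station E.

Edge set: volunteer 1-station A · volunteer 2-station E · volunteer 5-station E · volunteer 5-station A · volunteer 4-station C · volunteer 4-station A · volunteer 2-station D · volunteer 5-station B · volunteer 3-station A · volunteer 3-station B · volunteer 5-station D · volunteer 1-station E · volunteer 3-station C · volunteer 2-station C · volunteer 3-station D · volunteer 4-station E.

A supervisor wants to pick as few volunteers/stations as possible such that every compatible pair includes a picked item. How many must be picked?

A maximum matching has 5 edges (e.g. volunteer 1–station E, volunteer 2–station D, volunteer 3–station B, volunteer 4–station C, volunteer 5–station A).
By König's theorem the minimum vertex cover has the same size. One such cover is {volunteer 1, volunteer 2, volunteer 3, volunteer 4, volunteer 5}.

5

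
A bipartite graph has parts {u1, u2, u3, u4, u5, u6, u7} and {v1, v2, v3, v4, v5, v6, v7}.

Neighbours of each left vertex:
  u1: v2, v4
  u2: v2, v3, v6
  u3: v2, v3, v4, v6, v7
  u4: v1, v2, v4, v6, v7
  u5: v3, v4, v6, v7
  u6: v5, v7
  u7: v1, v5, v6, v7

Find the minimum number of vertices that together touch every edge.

7

A maximum matching has 7 edges (e.g. u1–v4, u2–v2, u3–v3, u4–v1, u5–v7, u6–v5, u7–v6).
By König's theorem the minimum vertex cover has the same size. One such cover is {u1, u2, u3, u4, u5, u6, u7}.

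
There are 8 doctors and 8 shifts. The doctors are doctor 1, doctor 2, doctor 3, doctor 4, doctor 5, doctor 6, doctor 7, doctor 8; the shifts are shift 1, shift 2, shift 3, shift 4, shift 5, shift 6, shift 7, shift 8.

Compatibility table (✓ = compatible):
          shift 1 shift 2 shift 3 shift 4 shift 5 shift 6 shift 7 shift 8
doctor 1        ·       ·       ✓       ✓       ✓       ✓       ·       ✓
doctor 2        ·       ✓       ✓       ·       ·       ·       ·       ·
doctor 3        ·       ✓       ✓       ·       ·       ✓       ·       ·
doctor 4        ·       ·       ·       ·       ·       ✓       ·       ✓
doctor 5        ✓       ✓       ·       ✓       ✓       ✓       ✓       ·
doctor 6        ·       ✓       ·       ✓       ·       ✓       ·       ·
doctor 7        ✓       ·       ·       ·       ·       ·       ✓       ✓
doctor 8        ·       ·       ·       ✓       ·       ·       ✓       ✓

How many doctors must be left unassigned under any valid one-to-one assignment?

One maximum matching: doctor 1–shift 5, doctor 2–shift 2, doctor 3–shift 3, doctor 4–shift 6, doctor 5–shift 7, doctor 6–shift 4, doctor 7–shift 1, doctor 8–shift 8.
This saturates every doctor, so 8 is the maximum.
That matches 8 of the 8, leaving 0 unmatched; no matching can do better.

0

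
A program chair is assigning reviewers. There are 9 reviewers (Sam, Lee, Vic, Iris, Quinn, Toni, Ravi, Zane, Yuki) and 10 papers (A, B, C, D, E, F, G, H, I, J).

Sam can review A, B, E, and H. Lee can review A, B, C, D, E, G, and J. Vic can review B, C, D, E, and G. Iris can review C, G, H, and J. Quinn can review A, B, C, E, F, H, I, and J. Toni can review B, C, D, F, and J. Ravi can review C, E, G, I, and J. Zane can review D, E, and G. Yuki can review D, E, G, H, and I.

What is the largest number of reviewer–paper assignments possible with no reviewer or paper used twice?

One maximum matching: Sam-E, Lee-A, Vic-C, Iris-H, Quinn-F, Toni-B, Ravi-J, Zane-D, Yuki-G.
All 9 reviewers are matched, so no larger matching exists.

9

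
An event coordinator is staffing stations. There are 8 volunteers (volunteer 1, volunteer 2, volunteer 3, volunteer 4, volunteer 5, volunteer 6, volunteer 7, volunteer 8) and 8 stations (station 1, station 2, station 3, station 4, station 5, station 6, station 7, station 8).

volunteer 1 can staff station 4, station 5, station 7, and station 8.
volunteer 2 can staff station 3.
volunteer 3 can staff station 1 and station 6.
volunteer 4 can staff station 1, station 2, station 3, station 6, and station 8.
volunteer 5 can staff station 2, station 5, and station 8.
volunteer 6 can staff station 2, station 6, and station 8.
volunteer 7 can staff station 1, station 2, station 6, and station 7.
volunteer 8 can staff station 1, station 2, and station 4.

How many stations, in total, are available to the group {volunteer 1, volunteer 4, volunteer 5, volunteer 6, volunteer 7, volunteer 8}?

8

The union of neighbours of {volunteer 1, volunteer 4, volunteer 5, volunteer 6, volunteer 7, volunteer 8} is {station 1, station 2, station 3, station 4, station 5, station 6, station 7, station 8}, which has 8 elements.
Since |N(S)| = 8 ≥ |S| = 6, Hall's condition holds for this subset.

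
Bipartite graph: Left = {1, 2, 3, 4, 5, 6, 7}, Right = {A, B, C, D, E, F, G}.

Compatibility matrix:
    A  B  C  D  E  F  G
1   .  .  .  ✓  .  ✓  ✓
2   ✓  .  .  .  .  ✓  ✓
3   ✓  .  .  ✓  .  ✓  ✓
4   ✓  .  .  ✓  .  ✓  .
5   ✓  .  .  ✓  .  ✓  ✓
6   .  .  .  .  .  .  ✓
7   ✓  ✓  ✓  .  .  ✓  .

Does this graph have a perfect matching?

No

The set {1, 2, 3, 4, 5, 6} has only 4 neighbours ({A, D, F, G}), so by Hall's theorem at most 5 of the 7 left vertices can be matched.
Hence no matching covers every left vertex.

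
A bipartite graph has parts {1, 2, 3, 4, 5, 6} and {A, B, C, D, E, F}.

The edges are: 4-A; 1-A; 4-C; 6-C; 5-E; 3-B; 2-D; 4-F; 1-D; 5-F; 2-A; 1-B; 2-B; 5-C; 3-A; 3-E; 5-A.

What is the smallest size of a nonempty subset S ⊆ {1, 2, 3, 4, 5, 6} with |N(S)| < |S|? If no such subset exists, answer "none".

none

A matching saturating every left vertex exists, for instance 1→A, 2→D, 3→B, 4→F, 5→E, 6→C.
By Hall's marriage theorem, this means |N(S)| ≥ |S| for every subset S, so no violating subset exists.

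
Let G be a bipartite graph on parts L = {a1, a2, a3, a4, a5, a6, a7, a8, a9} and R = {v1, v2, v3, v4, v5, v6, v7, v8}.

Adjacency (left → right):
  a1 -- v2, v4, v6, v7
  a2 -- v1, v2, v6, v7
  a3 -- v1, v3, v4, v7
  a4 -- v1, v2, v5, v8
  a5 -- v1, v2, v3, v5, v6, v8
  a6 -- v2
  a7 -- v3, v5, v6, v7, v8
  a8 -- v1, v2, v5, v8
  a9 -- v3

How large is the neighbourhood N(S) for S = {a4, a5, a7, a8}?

The union of neighbours of {a4, a5, a7, a8} is {v1, v2, v3, v5, v6, v7, v8}, which has 7 elements.
Since |N(S)| = 7 ≥ |S| = 4, Hall's condition holds for this subset.

7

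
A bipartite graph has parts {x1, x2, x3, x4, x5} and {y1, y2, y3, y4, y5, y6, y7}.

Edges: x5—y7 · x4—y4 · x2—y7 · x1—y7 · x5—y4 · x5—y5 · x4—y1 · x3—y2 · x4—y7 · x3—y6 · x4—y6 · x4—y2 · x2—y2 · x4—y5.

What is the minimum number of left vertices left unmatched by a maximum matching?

For example, pair x1-y7, x2-y2, x3-y6, x4-y1, x5-y4.
All 5 left vertices are matched, so no larger matching exists.
That matches 5 of the 5, leaving 0 unmatched; no matching can do better.

0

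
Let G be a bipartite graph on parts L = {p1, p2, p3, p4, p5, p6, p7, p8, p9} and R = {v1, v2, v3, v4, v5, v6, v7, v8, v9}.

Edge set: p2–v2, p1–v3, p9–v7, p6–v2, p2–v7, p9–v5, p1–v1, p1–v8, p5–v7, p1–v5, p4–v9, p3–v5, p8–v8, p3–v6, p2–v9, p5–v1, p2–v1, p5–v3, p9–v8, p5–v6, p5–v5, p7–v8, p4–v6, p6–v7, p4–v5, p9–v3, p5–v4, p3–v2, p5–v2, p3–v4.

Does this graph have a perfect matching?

The set {p7, p8} has only 1 neighbour ({v8}), so by Hall's theorem at most 8 of the 9 left vertices can be matched.
Hence no matching covers every left vertex.

No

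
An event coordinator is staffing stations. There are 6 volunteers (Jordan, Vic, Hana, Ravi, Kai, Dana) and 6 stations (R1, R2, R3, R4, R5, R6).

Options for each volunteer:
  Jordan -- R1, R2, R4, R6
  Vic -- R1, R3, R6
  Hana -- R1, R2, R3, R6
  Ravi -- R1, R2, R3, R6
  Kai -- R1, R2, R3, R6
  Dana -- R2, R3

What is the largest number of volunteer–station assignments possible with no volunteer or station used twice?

A valid assignment of size 5: Jordan→R4, Vic→R1, Hana→R2, Ravi→R6, Kai→R3.
The set {Vic, Hana, Ravi, Kai, Dana} has only 4 neighbours ({R1, R2, R3, R6}), so by Hall's theorem at most 5 of the 6 volunteers can be matched.

5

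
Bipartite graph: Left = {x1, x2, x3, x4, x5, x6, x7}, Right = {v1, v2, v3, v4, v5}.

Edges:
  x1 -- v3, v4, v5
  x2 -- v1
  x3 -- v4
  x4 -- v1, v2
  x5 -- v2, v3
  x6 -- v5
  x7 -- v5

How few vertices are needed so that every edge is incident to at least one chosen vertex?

The 5 edges x1–v5, x2–v1, x3–v4, x4–v2, x5–v3 form a matching, so any vertex cover needs at least 5 vertices (one per matched edge).
Conversely {v1, v2, v3, v4, v5} meets every edge and has exactly 5 vertices, so 5 is optimal.

5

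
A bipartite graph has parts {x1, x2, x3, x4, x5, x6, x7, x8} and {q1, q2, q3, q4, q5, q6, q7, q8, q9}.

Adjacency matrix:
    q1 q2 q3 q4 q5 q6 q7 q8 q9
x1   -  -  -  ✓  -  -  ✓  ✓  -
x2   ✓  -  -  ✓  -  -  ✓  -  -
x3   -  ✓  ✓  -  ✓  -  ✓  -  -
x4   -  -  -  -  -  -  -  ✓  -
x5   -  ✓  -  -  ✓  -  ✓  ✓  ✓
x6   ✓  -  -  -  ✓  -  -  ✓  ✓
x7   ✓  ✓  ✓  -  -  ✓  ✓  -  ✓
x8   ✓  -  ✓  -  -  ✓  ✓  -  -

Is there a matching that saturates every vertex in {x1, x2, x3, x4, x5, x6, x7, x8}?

Yes

One maximum matching: x1–q4, x2–q1, x3–q2, x4–q8, x5–q7, x6–q5, x7–q9, x8–q6.
All 8 left vertices are covered.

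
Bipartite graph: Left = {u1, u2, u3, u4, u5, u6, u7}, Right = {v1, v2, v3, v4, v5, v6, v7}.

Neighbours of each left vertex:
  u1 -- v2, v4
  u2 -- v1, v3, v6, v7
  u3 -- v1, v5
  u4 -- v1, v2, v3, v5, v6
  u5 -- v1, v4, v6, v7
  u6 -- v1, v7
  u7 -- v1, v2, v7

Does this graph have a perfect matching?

One maximum matching: u1–v4, u2–v6, u3–v5, u4–v3, u5–v1, u6–v7, u7–v2.
All 7 left vertices are covered.

Yes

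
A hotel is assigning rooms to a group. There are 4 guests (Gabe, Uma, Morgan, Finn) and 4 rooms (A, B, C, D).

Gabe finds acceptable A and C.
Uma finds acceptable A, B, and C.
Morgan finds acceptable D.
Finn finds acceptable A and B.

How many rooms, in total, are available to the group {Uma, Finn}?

3

The union of neighbours of {Uma, Finn} is {A, B, C}, which has 3 elements.
Since |N(S)| = 3 ≥ |S| = 2, Hall's condition holds for this subset.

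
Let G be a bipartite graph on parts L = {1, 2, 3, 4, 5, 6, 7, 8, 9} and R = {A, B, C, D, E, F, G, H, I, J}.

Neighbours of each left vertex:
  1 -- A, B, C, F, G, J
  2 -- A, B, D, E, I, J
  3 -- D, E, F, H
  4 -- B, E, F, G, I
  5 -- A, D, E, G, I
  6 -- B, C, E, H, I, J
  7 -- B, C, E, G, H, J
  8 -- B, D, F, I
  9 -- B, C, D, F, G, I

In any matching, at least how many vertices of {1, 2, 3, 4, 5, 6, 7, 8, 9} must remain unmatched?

0

For example, pair 1-A, 2-B, 3-D, 4-I, 5-E, 6-H, 7-J, 8-F, 9-G.
This saturates every left vertex, so 9 is the maximum.
That matches 9 of the 9, leaving 0 unmatched; no matching can do better.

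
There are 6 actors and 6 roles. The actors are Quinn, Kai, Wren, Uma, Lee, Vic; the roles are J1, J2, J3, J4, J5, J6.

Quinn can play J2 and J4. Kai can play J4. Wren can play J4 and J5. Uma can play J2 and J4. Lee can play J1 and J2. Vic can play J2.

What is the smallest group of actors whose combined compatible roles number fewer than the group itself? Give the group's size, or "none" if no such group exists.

Take S = {Quinn, Kai, Uma}. Its neighbourhood is {J2, J4}, so |N(S)| = 2 < |S| = 3.
Every subset of size less than 3 has at least as many neighbours as members, so 3 is the minimum.

3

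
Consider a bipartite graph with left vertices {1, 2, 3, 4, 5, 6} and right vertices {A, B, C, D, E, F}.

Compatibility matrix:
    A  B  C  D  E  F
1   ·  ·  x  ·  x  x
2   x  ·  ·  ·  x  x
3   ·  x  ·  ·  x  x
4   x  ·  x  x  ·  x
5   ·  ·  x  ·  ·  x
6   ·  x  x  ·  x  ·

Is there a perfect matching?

Yes

For example, pair 1-C, 2-A, 3-E, 4-D, 5-F, 6-B.
All 6 left vertices are covered.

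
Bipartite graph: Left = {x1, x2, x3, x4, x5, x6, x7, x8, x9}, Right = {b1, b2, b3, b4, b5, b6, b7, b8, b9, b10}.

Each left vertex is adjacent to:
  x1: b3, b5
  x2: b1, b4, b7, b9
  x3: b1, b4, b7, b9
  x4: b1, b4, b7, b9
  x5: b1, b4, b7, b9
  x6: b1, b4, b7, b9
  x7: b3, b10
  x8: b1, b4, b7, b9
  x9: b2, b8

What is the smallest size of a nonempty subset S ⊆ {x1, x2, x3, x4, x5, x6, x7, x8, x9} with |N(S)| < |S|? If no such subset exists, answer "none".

5

Take S = {x2, x3, x4, x5, x6}. Its neighbourhood is {b1, b4, b7, b9}, so |N(S)| = 4 < |S| = 5.
Every subset of size less than 5 has at least as many neighbours as members, so 5 is the minimum.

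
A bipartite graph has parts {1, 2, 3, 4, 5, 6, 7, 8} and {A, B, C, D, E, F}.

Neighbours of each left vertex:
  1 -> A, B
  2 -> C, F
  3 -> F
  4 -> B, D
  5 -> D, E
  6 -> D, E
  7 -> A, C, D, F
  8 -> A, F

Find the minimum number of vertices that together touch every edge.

A maximum matching has 6 edges (e.g. 1–A, 2–C, 3–F, 4–B, 5–D, 6–E).
By König's theorem the minimum vertex cover has the same size. One such cover is {A, B, C, D, E, F}.

6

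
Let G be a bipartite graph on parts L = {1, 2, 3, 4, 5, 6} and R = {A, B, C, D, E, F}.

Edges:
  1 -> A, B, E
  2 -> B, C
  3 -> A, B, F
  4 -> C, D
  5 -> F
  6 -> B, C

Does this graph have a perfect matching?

Yes

For example, pair 1→E, 2→C, 3→A, 4→D, 5→F, 6→B.
Every left vertex is matched, so this is a perfect matching.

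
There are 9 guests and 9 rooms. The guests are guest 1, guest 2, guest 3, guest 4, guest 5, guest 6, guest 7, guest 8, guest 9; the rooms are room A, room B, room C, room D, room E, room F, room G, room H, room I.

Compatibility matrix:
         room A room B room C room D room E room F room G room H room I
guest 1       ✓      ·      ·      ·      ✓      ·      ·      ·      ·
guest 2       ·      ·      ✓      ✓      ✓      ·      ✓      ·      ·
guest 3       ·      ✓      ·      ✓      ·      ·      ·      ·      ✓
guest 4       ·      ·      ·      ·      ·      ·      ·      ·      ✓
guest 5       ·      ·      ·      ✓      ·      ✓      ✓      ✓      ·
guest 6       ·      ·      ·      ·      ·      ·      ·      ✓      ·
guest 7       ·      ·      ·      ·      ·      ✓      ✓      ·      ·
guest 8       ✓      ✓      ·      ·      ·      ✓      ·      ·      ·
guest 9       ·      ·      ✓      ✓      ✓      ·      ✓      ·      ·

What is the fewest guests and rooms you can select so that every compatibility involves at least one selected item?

9

A maximum matching has 9 edges (e.g. guest 1–room E, guest 2–room C, guest 3–room B, guest 4–room I, guest 5–room D, guest 6–room H, guest 7–room F, guest 8–room A, guest 9–room G).
By König's theorem the minimum vertex cover has the same size. One such cover is {guest 1, guest 2, guest 3, guest 4, guest 5, guest 6, guest 7, guest 8, guest 9}.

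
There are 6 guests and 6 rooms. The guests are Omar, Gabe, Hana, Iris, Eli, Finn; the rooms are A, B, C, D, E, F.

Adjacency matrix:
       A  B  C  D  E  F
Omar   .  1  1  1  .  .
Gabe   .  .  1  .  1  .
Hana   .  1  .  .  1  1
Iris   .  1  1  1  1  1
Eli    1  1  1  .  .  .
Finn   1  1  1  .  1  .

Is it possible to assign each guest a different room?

Yes

A valid assignment of size 6: Omar→C, Gabe→E, Hana→F, Iris→D, Eli→A, Finn→B.
Every guest is matched, so this is a perfect matching.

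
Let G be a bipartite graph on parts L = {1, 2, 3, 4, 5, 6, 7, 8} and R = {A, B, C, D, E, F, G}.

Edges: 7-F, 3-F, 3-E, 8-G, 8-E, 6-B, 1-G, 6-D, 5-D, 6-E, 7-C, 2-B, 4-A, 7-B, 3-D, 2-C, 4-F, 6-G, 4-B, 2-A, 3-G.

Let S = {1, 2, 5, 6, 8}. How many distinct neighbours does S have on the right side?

The union of neighbours of {1, 2, 5, 6, 8} is {A, B, C, D, E, G}, which has 6 elements.
Since |N(S)| = 6 ≥ |S| = 5, Hall's condition holds for this subset.

6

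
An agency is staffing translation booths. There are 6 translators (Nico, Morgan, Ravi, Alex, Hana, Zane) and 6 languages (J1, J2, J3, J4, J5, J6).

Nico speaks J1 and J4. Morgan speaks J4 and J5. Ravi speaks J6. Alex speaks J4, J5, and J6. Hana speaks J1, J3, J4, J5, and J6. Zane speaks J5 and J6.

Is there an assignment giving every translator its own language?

No

The set {Morgan, Ravi, Alex, Zane} has only 3 neighbours ({J4, J5, J6}), so by Hall's theorem at most 5 of the 6 translators can be matched.
Hence no matching covers every translator.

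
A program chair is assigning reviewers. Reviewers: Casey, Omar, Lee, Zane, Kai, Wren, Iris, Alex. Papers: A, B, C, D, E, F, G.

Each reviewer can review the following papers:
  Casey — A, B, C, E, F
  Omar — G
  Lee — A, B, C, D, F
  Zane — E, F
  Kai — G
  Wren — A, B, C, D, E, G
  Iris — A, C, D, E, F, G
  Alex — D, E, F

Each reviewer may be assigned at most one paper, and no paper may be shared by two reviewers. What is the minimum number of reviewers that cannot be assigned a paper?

For example, pair Casey–C, Omar–G, Lee–B, Zane–F, Wren–A, Iris–D, Alex–E.
The set {Omar, Kai} has only 1 neighbour ({G}), so by Hall's theorem at most 7 of the 8 reviewers can be matched.
That matches 7 of the 8, leaving 1 unmatched; no matching can do better.

1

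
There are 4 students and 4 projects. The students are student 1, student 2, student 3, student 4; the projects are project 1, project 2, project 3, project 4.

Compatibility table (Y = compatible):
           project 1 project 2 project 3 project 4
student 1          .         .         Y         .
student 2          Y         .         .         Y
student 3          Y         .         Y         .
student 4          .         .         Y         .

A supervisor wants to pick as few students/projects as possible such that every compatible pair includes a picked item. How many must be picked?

3

The 3 edges student 1–project 3, student 2–project 4, student 3–project 1 form a matching, so any vertex cover needs at least 3 vertices (one per matched edge).
Conversely {student 2, student 3, project 3} meets every edge and has exactly 3 vertices, so 3 is optimal.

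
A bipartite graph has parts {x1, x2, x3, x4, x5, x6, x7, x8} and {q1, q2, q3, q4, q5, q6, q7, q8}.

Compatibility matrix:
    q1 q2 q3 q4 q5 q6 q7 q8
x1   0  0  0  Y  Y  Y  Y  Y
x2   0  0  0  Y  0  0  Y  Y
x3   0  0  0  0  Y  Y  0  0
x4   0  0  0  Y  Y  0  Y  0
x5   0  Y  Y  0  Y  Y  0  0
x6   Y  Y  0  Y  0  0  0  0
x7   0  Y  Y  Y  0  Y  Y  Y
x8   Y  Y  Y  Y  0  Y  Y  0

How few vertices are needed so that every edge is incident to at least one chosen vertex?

{x1, x2, x3, x4, x5, x6, x7, x8} is a vertex cover of size 8: every edge has an endpoint in this set.
No smaller cover exists because x1–q4, x2–q8, x3–q5, x4–q7, x5–q2, x6–q1, x7–q3, x8–q6 is a matching of size 8, and a cover must include an endpoint of each of these disjoint edges (König's theorem).

8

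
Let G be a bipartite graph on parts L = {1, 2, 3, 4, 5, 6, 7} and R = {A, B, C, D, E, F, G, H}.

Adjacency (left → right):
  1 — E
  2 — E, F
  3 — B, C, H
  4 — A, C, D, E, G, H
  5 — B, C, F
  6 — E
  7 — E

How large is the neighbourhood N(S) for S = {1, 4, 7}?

The union of neighbours of {1, 4, 7} is {A, C, D, E, G, H}, which has 6 elements.
Since |N(S)| = 6 ≥ |S| = 3, Hall's condition holds for this subset.

6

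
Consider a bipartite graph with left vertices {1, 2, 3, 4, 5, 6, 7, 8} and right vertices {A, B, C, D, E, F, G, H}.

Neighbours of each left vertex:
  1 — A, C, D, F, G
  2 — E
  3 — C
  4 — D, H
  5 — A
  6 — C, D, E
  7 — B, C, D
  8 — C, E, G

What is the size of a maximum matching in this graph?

8

A valid assignment of size 8: 1→F, 2→E, 3→C, 4→H, 5→A, 6→D, 7→B, 8→G.
All 8 left vertices are matched, so no larger matching exists.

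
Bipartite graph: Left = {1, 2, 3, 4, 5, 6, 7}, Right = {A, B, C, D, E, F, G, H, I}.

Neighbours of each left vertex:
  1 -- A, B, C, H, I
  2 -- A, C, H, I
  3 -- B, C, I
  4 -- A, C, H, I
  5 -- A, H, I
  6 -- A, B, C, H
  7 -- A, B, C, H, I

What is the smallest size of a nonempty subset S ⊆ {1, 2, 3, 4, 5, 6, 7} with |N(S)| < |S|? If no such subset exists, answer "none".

Take S = {1, 2, 3, 4, 5, 6}. Its neighbourhood is {A, B, C, H, I}, so |N(S)| = 5 < |S| = 6.
Every subset of size less than 6 has at least as many neighbours as members, so 6 is the minimum.

6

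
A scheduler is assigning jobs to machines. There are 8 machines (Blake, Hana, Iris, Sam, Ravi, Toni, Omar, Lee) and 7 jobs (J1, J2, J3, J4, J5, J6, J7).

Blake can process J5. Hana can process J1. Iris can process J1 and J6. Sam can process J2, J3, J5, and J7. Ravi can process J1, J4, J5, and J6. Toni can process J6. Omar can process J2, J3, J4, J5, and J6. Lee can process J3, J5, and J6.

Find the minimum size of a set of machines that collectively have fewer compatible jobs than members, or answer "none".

3

Take S = {Hana, Iris, Toni}. Its neighbourhood is {J1, J6}, so |N(S)| = 2 < |S| = 3.
Every subset of size less than 3 has at least as many neighbours as members, so 3 is the minimum.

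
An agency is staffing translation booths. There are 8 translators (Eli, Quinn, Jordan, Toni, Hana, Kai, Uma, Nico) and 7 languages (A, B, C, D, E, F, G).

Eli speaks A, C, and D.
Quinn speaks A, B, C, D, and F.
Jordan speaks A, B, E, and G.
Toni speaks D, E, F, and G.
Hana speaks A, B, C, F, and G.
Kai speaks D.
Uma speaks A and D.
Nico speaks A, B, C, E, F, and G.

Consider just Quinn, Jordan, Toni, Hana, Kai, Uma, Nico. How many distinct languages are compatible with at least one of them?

7

The union of neighbours of {Quinn, Jordan, Toni, Hana, Kai, Uma, Nico} is {A, B, C, D, E, F, G}, which has 7 elements.
Since |N(S)| = 7 ≥ |S| = 7, Hall's condition holds for this subset.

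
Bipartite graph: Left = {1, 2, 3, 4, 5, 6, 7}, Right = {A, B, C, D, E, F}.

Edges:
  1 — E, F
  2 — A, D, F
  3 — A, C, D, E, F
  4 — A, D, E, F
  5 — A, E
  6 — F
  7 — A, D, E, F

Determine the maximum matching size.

One maximum matching: 1→F, 2→A, 3→C, 4→D, 5→E.
The set {1, 2, 4, 5, 6, 7} has only 4 neighbours ({A, D, E, F}), so by Hall's theorem at most 5 of the 7 left vertices can be matched.

5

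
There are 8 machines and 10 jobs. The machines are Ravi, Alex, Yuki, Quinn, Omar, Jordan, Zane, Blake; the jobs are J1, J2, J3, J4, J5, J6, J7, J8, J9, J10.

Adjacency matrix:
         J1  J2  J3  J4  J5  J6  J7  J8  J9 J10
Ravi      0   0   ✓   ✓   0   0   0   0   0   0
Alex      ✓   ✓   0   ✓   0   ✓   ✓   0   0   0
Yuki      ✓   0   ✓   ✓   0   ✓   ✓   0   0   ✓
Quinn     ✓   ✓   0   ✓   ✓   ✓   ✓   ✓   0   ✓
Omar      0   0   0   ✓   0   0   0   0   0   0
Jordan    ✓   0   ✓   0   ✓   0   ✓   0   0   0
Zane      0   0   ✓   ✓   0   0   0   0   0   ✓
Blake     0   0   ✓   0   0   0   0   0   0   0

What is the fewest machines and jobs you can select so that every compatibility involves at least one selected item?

{Alex, Yuki, Quinn, Jordan, Zane, J3, J4} is a vertex cover of size 7: every edge has an endpoint in this set.
No smaller cover exists because Ravi–J3, Alex–J1, Yuki–J6, Quinn–J2, Omar–J4, Jordan–J7, Zane–J10 is a matching of size 7, and a cover must include an endpoint of each of these disjoint edges (König's theorem).

7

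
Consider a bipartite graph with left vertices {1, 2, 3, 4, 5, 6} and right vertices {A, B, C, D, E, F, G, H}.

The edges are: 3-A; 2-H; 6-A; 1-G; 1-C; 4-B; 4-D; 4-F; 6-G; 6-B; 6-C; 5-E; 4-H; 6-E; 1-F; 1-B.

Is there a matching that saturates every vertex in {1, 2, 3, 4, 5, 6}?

Yes

For example, pair 1-F, 2-H, 3-A, 4-B, 5-E, 6-G.
Every left vertex is matched, so this matching saturates all of them.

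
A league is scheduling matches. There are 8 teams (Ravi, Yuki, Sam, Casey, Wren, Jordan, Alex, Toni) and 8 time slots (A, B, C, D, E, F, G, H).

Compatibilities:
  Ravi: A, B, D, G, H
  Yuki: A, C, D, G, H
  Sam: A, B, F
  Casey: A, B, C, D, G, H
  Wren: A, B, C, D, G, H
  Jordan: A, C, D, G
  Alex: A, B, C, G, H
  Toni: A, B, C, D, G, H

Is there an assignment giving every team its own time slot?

No

The set {Ravi, Yuki, Casey, Wren, Jordan, Alex, Toni} has only 6 neighbours ({A, B, C, D, G, H}), so by Hall's theorem at most 7 of the 8 teams can be matched.
Hence no matching covers every team.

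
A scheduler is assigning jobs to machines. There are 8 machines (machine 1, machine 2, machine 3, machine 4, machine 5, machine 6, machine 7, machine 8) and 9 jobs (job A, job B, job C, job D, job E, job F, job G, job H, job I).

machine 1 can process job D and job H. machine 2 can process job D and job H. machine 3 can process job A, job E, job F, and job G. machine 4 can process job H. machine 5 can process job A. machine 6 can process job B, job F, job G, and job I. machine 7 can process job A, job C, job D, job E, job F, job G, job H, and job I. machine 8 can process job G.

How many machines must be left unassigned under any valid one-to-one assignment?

For example, pair machine 1–job D, machine 2–job H, machine 3–job E, machine 5–job A, machine 6–job F, machine 7–job I, machine 8–job G.
The set {machine 1, machine 2, machine 4} has only 2 neighbours ({job D, job H}), so by Hall's theorem at most 7 of the 8 machines can be matched.
That matches 7 of the 8, leaving 1 unmatched; no matching can do better.

1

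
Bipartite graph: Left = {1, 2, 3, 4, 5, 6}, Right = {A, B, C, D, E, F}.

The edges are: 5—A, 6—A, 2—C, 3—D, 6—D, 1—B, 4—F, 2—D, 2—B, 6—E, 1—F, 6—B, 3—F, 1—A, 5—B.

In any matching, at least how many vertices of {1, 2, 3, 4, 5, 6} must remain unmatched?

For example, pair 1-A, 2-C, 3-D, 4-F, 5-B, 6-E.
All 6 left vertices are matched, so no larger matching exists.
That matches 6 of the 6, leaving 0 unmatched; no matching can do better.

0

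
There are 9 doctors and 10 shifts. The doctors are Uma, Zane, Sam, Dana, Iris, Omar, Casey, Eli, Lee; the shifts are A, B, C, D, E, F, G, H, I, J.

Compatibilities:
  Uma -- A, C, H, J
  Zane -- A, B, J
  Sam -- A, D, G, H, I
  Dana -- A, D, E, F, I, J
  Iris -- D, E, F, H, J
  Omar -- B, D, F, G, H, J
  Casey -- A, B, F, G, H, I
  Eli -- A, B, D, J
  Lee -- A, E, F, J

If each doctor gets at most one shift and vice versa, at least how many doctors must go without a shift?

0

A valid assignment of size 9: Uma-C, Zane-B, Sam-G, Dana-A, Iris-J, Omar-F, Casey-H, Eli-D, Lee-E.
All 9 doctors are matched, so no larger matching exists.
That matches 9 of the 9, leaving 0 unmatched; no matching can do better.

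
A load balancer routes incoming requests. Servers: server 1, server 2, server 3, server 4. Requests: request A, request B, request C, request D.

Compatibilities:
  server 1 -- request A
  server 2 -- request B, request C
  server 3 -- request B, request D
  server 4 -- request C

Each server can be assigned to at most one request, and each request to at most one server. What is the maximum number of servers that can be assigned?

4

For example, pair server 1-request A, server 2-request B, server 3-request D, server 4-request C.
This saturates every server, so 4 is the maximum.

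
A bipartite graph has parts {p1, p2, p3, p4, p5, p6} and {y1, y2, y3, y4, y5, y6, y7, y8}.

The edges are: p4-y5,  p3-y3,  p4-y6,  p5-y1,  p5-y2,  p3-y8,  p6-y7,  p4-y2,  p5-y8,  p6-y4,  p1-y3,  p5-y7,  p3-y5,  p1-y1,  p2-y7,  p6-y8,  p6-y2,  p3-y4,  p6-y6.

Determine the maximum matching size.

6

One maximum matching: p1-y3, p2-y7, p3-y8, p4-y2, p5-y1, p6-y6.
All 6 left vertices are matched, so no larger matching exists.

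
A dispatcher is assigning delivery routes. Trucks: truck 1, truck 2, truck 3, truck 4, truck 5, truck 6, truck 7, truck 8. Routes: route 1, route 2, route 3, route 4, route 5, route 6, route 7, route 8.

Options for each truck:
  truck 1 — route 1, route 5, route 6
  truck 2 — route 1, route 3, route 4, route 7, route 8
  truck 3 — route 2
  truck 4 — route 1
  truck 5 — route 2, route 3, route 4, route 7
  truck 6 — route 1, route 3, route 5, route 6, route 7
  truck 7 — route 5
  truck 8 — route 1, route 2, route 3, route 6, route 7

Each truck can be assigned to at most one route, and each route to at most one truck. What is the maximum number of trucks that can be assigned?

8

For example, pair truck 1–route 6, truck 2–route 8, truck 3–route 2, truck 4–route 1, truck 5–route 4, truck 6–route 7, truck 7–route 5, truck 8–route 3.
All 8 trucks are matched, so no larger matching exists.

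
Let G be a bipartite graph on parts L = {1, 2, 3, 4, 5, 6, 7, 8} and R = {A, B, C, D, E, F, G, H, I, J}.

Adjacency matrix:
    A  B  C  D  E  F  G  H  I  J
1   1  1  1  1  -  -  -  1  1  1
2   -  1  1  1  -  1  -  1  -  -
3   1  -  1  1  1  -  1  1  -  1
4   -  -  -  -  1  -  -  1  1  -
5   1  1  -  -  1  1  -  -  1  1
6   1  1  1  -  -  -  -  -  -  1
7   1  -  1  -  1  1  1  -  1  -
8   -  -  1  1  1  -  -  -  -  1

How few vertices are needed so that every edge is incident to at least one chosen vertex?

8

A maximum matching has 8 edges (e.g. 1–J, 2–F, 3–G, 4–H, 5–B, 6–C, 7–A, 8–E).
By König's theorem the minimum vertex cover has the same size. One such cover is {1, 2, 3, 4, 5, 6, 7, 8}.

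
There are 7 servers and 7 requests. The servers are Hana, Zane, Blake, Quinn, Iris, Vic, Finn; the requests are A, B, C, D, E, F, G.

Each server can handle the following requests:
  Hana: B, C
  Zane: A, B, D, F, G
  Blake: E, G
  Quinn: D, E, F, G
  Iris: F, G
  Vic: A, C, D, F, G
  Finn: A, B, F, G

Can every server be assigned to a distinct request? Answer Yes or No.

Yes

A valid assignment of size 7: Hana→C, Zane→A, Blake→E, Quinn→D, Iris→F, Vic→G, Finn→B.
All 7 servers are covered.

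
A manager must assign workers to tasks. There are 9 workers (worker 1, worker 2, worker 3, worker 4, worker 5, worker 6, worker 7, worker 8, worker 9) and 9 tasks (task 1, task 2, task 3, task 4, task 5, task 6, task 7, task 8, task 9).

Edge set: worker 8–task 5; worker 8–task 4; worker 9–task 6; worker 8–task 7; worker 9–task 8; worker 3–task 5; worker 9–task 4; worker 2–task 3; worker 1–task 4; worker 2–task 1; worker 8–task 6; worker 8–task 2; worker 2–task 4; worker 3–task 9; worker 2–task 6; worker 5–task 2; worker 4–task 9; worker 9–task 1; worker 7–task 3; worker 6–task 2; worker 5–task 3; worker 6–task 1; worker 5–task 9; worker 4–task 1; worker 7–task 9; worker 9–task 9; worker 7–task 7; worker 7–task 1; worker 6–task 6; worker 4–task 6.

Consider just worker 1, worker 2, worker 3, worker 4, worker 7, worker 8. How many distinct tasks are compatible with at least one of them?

8

The union of neighbours of {worker 1, worker 2, worker 3, worker 4, worker 7, worker 8} is {task 1, task 2, task 3, task 4, task 5, task 6, task 7, task 9}, which has 8 elements.
Since |N(S)| = 8 ≥ |S| = 6, Hall's condition holds for this subset.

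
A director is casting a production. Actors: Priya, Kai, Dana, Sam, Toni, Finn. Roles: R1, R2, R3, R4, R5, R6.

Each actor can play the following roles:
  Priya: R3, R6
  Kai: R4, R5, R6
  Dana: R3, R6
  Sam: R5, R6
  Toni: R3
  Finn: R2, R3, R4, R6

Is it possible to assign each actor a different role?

The set {Priya, Dana, Toni} has only 2 neighbours ({R3, R6}), so by Hall's theorem at most 5 of the 6 actors can be matched.
Hence no matching covers every actor.

No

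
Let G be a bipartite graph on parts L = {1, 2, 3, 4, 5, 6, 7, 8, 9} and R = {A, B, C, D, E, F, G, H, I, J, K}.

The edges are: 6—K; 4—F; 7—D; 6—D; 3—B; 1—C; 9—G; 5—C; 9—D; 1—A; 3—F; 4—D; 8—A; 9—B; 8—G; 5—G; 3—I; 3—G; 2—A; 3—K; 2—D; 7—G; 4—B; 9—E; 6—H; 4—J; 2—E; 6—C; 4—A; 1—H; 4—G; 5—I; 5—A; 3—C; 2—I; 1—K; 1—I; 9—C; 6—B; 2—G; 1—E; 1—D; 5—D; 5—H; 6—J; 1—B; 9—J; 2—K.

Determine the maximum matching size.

9

A valid assignment of size 9: 1–K, 2–E, 3–B, 4–G, 5–I, 6–H, 7–D, 8–A, 9–J.
All 9 left vertices are matched, so no larger matching exists.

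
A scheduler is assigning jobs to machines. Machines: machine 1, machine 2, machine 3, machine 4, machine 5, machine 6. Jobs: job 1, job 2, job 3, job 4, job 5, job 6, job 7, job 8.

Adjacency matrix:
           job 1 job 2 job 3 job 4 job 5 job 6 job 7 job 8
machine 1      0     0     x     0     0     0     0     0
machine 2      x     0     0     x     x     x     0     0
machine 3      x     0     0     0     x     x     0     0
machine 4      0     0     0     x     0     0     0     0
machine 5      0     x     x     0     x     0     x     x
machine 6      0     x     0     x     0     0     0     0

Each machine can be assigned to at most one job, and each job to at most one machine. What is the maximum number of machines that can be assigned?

One maximum matching: machine 1→job 3, machine 2→job 1, machine 3→job 6, machine 4→job 4, machine 5→job 5, machine 6→job 2.
This saturates every machine, so 6 is the maximum.

6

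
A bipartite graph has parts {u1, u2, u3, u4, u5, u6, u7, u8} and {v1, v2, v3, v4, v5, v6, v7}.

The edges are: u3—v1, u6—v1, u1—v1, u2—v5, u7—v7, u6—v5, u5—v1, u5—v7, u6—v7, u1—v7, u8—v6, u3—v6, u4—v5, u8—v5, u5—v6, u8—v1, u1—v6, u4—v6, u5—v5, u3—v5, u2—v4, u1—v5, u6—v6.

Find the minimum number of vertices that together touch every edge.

The 5 edges u1–v7, u2–v4, u3–v1, u4–v5, u5–v6 form a matching, so any vertex cover needs at least 5 vertices (one per matched edge).
Conversely {u2, v1, v5, v6, v7} meets every edge and has exactly 5 vertices, so 5 is optimal.

5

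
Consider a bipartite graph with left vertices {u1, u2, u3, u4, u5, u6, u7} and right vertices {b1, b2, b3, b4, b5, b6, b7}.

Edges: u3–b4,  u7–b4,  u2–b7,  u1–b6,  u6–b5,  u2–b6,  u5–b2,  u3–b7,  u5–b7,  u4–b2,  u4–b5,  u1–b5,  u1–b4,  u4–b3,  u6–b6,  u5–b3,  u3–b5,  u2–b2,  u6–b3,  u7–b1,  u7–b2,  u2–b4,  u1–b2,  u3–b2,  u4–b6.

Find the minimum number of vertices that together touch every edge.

The 7 edges u1–b6, u2–b4, u3–b5, u4–b2, u5–b7, u6–b3, u7–b1 form a matching, so any vertex cover needs at least 7 vertices (one per matched edge).
Conversely {u1, u2, u3, u4, u5, u6, u7} meets every edge and has exactly 7 vertices, so 7 is optimal.

7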